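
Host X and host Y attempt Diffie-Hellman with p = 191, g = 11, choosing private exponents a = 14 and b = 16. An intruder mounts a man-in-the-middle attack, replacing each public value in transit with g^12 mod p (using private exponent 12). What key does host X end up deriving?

32

Host X receives an intruder's public value M = 11^12 mod 191 instead of the honest one.
11^1 ≡ 11 (mod 191)
11^2 = (11^1)^2 ≡ 11^2 = 121 ≡ 121 (mod 191)
11^4 = (11^2)^2 ≡ 121^2 = 14641 ≡ 125 (mod 191)
11^8 = (11^4)^2 ≡ 125^2 = 15625 ≡ 154 (mod 191)
11^12 = 11^8 · 11^4 ≡ 154 · 125 ≡ 150 (mod 191).
So M = 150. Host X computes K = M^14 mod 191.
150^1 ≡ 150 (mod 191)
150^2 = (150^1)^2 ≡ 150^2 = 22500 ≡ 153 (mod 191)
150^4 = (150^2)^2 ≡ 153^2 = 23409 ≡ 107 (mod 191)
150^8 = (150^4)^2 ≡ 107^2 = 11449 ≡ 180 (mod 191)
150^14 = 150^8 · 150^4 · 150^2 ≡ 180 · 107 · 153 ≡ 32 (mod 191).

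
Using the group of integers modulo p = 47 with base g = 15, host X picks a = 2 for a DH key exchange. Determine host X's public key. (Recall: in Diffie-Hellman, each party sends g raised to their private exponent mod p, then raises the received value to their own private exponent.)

37

Public value = 15^2 mod 47.
15^1 ≡ 15 (mod 47)
15^2 = (15^1)^2 ≡ 15^2 = 225 ≡ 37 (mod 47)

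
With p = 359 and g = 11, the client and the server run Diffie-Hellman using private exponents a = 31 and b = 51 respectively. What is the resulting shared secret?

The server sends B = g^b mod p = 11^51 mod 359.
11^1 ≡ 11 (mod 359)
11^2 = (11^1)^2 ≡ 11^2 = 121 ≡ 121 (mod 359)
11^4 = (11^2)^2 ≡ 121^2 = 14641 ≡ 281 (mod 359)
11^8 = (11^4)^2 ≡ 281^2 = 78961 ≡ 340 (mod 359)
11^16 = (11^8)^2 ≡ 340^2 = 115600 ≡ 2 (mod 359)
11^32 = (11^16)^2 ≡ 2^2 = 4 ≡ 4 (mod 359)
11^51 = 11^32 · 11^16 · 11^2 · 11^1 ≡ 4 · 2 · 121 · 11 ≡ 237 (mod 359).
So B = 237. The client then computes K = B^a mod p = 237^31 mod 359.
237^1 ≡ 237 (mod 359)
237^2 = (237^1)^2 ≡ 237^2 = 56169 ≡ 165 (mod 359)
237^4 = (237^2)^2 ≡ 165^2 = 27225 ≡ 300 (mod 359)
237^8 = (237^4)^2 ≡ 300^2 = 90000 ≡ 250 (mod 359)
237^16 = (237^8)^2 ≡ 250^2 = 62500 ≡ 34 (mod 359)
237^31 = 237^16 · 237^8 · 237^4 · 237^2 · 237^1 ≡ 34 · 250 · 300 · 165 · 237 ≡ 120 (mod 359).

120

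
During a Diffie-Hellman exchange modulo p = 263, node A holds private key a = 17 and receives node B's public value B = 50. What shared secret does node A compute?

Shared key K = 50^17 mod 263.
50^1 ≡ 50 (mod 263)
50^2 = (50^1)^2 ≡ 50^2 = 2500 ≡ 133 (mod 263)
50^4 = (50^2)^2 ≡ 133^2 = 17689 ≡ 68 (mod 263)
50^8 = (50^4)^2 ≡ 68^2 = 4624 ≡ 153 (mod 263)
50^16 = (50^8)^2 ≡ 153^2 = 23409 ≡ 2 (mod 263)
50^17 = 50^16 · 50^1 ≡ 2 · 50 ≡ 100 (mod 263).

100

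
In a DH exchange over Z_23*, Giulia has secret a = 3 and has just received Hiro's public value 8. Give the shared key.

6

Shared key K = 8^3 mod 23.
8^1 ≡ 8 (mod 23)
8^2 = (8^1)^2 ≡ 8^2 = 64 ≡ 18 (mod 23)
8^3 = 8^2 · 8^1 ≡ 18 · 8 ≡ 6 (mod 23).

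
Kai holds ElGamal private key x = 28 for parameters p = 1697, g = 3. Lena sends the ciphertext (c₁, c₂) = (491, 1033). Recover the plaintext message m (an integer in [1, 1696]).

Shared mask s = c₁^x mod p = 491^28 mod 1697.
491^1 ≡ 491 (mod 1697)
491^2 = (491^1)^2 ≡ 491^2 = 241081 ≡ 107 (mod 1697)
491^4 = (491^2)^2 ≡ 107^2 = 11449 ≡ 1267 (mod 1697)
491^8 = (491^4)^2 ≡ 1267^2 = 1605289 ≡ 1624 (mod 1697)
491^16 = (491^8)^2 ≡ 1624^2 = 2637376 ≡ 238 (mod 1697)
491^28 = 491^16 · 491^8 · 491^4 ≡ 238 · 1624 · 1267 ≡ 626 (mod 1697).
So s = 626; s⁻¹ ≡ 1472 (mod 1697).
m = c₂ · s⁻¹ mod 1697 = 1033 · 1472 mod 1697 = 64.

64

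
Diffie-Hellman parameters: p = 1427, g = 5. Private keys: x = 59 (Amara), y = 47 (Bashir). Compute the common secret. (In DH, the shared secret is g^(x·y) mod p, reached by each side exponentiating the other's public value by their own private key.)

Bashir sends B = g^y mod p = 5^47 mod 1427.
5^1 ≡ 5 (mod 1427)
5^2 = (5^1)^2 ≡ 5^2 = 25 ≡ 25 (mod 1427)
5^4 = (5^2)^2 ≡ 25^2 = 625 ≡ 625 (mod 1427)
5^8 = (5^4)^2 ≡ 625^2 = 390625 ≡ 1054 (mod 1427)
5^16 = (5^8)^2 ≡ 1054^2 = 1110916 ≡ 710 (mod 1427)
5^32 = (5^16)^2 ≡ 710^2 = 504100 ≡ 369 (mod 1427)
5^47 = 5^32 · 5^8 · 5^4 · 5^2 · 5^1 ≡ 369 · 1054 · 625 · 25 · 5 ≡ 1026 (mod 1427).
So B = 1026. Amara then computes K = B^x mod p = 1026^59 mod 1427.
1026^1 ≡ 1026 (mod 1427)
1026^2 = (1026^1)^2 ≡ 1026^2 = 1052676 ≡ 977 (mod 1427)
1026^4 = (1026^2)^2 ≡ 977^2 = 954529 ≡ 1293 (mod 1427)
1026^8 = (1026^4)^2 ≡ 1293^2 = 1671849 ≡ 832 (mod 1427)
1026^16 = (1026^8)^2 ≡ 832^2 = 692224 ≡ 129 (mod 1427)
1026^32 = (1026^16)^2 ≡ 129^2 = 16641 ≡ 944 (mod 1427)
1026^59 = 1026^32 · 1026^16 · 1026^8 · 1026^2 · 1026^1 ≡ 944 · 129 · 832 · 977 · 1026 ≡ 1414 (mod 1427).

1414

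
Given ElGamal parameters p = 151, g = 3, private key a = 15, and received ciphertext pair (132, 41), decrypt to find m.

110

Shared mask s = c₁^a mod p = 132^15 mod 151.
132^1 ≡ 132 (mod 151)
132^2 = (132^1)^2 ≡ 132^2 = 17424 ≡ 59 (mod 151)
132^4 = (132^2)^2 ≡ 59^2 = 3481 ≡ 8 (mod 151)
132^8 = (132^4)^2 ≡ 8^2 = 64 ≡ 64 (mod 151)
132^15 = 132^8 · 132^4 · 132^2 · 132^1 ≡ 64 · 8 · 59 · 132 ≡ 150 (mod 151).
So s = 150; s⁻¹ ≡ 150 (mod 151).
m = c₂ · s⁻¹ mod 151 = 41 · 150 mod 151 = 110.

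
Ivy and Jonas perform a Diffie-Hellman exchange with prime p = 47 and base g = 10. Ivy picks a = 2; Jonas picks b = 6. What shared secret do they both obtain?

Ivy sends A = g^a mod p = 10^2 mod 47.
10^1 ≡ 10 (mod 47)
10^2 = (10^1)^2 ≡ 10^2 = 100 ≡ 6 (mod 47)
So A = 6. Jonas then computes K = A^b mod p = 6^6 mod 47.
6^1 ≡ 6 (mod 47)
6^2 = (6^1)^2 ≡ 6^2 = 36 ≡ 36 (mod 47)
6^4 = (6^2)^2 ≡ 36^2 = 1296 ≡ 27 (mod 47)
6^6 = 6^4 · 6^2 ≡ 27 · 36 ≡ 32 (mod 47).

32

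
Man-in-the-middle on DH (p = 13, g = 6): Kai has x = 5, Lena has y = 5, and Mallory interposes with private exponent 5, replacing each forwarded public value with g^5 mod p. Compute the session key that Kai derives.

6

Kai receives Mallory's public value M = 6^5 mod 13 instead of the honest one.
6^1 ≡ 6 (mod 13)
6^2 = (6^1)^2 ≡ 6^2 = 36 ≡ 10 (mod 13)
6^4 = (6^2)^2 ≡ 10^2 = 100 ≡ 9 (mod 13)
6^5 = 6^4 · 6^1 ≡ 9 · 6 ≡ 2 (mod 13).
So M = 2. Kai computes K = M^5 mod 13.
2^1 ≡ 2 (mod 13)
2^2 = (2^1)^2 ≡ 2^2 = 4 ≡ 4 (mod 13)
2^4 = (2^2)^2 ≡ 4^2 = 16 ≡ 3 (mod 13)
2^5 = 2^4 · 2^1 ≡ 3 · 2 ≡ 6 (mod 13).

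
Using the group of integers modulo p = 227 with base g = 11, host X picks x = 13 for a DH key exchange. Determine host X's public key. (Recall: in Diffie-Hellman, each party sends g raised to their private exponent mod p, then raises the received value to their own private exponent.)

Public value = 11^13 mod 227.
11^1 ≡ 11 (mod 227)
11^2 = (11^1)^2 ≡ 11^2 = 121 ≡ 121 (mod 227)
11^4 = (11^2)^2 ≡ 121^2 = 14641 ≡ 113 (mod 227)
11^8 = (11^4)^2 ≡ 113^2 = 12769 ≡ 57 (mod 227)
11^13 = 11^8 · 11^4 · 11^1 ≡ 57 · 113 · 11 ≡ 27 (mod 227).

27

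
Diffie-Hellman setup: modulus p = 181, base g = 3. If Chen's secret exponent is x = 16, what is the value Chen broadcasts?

Public value = 3^16 mod 181.
3^1 ≡ 3 (mod 181)
3^2 = (3^1)^2 ≡ 3^2 = 9 ≡ 9 (mod 181)
3^4 = (3^2)^2 ≡ 9^2 = 81 ≡ 81 (mod 181)
3^8 = (3^4)^2 ≡ 81^2 = 6561 ≡ 45 (mod 181)
3^16 = (3^8)^2 ≡ 45^2 = 2025 ≡ 34 (mod 181)

34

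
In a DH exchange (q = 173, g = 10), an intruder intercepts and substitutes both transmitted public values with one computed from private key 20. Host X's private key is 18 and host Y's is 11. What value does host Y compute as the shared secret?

6

Host Y receives an intruder's public value M = 10^20 mod 173 instead of the honest one.
10^1 ≡ 10 (mod 173)
10^2 = (10^1)^2 ≡ 10^2 = 100 ≡ 100 (mod 173)
10^4 = (10^2)^2 ≡ 100^2 = 10000 ≡ 139 (mod 173)
10^8 = (10^4)^2 ≡ 139^2 = 19321 ≡ 118 (mod 173)
10^16 = (10^8)^2 ≡ 118^2 = 13924 ≡ 84 (mod 173)
10^20 = 10^16 · 10^4 ≡ 84 · 139 ≡ 85 (mod 173).
So M = 85. Host Y computes K = M^11 mod 173.
85^1 ≡ 85 (mod 173)
85^2 = (85^1)^2 ≡ 85^2 = 7225 ≡ 132 (mod 173)
85^4 = (85^2)^2 ≡ 132^2 = 17424 ≡ 124 (mod 173)
85^8 = (85^4)^2 ≡ 124^2 = 15376 ≡ 152 (mod 173)
85^11 = 85^8 · 85^2 · 85^1 ≡ 152 · 132 · 85 ≡ 6 (mod 173).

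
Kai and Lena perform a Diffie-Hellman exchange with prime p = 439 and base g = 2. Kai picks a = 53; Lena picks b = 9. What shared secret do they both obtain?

Lena sends B = g^b mod p = 2^9 mod 439.
2^1 ≡ 2 (mod 439)
2^2 = (2^1)^2 ≡ 2^2 = 4 ≡ 4 (mod 439)
2^4 = (2^2)^2 ≡ 4^2 = 16 ≡ 16 (mod 439)
2^8 = (2^4)^2 ≡ 16^2 = 256 ≡ 256 (mod 439)
2^9 = 2^8 · 2^1 ≡ 256 · 2 ≡ 73 (mod 439).
So B = 73. Kai then computes K = B^a mod p = 73^53 mod 439.
73^1 ≡ 73 (mod 439)
73^2 = (73^1)^2 ≡ 73^2 = 5329 ≡ 61 (mod 439)
73^4 = (73^2)^2 ≡ 61^2 = 3721 ≡ 209 (mod 439)
73^8 = (73^4)^2 ≡ 209^2 = 43681 ≡ 220 (mod 439)
73^16 = (73^8)^2 ≡ 220^2 = 48400 ≡ 110 (mod 439)
73^32 = (73^16)^2 ≡ 110^2 = 12100 ≡ 247 (mod 439)
73^53 = 73^32 · 73^16 · 73^4 · 73^1 ≡ 247 · 110 · 209 · 73 ≡ 355 (mod 439).

355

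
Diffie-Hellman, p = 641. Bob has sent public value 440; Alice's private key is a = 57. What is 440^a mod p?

Shared key K = 440^57 mod 641.
440^1 ≡ 440 (mod 641)
440^2 = (440^1)^2 ≡ 440^2 = 193600 ≡ 18 (mod 641)
440^4 = (440^2)^2 ≡ 18^2 = 324 ≡ 324 (mod 641)
440^8 = (440^4)^2 ≡ 324^2 = 104976 ≡ 493 (mod 641)
440^16 = (440^8)^2 ≡ 493^2 = 243049 ≡ 110 (mod 641)
440^32 = (440^16)^2 ≡ 110^2 = 12100 ≡ 562 (mod 641)
440^57 = 440^32 · 440^16 · 440^8 · 440^1 ≡ 562 · 110 · 493 · 440 ≡ 52 (mod 641).

52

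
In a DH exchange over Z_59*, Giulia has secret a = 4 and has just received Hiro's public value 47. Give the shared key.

Shared key K = 47^4 mod 59.
47^1 ≡ 47 (mod 59)
47^2 = (47^1)^2 ≡ 47^2 = 2209 ≡ 26 (mod 59)
47^4 = (47^2)^2 ≡ 26^2 = 676 ≡ 27 (mod 59)

27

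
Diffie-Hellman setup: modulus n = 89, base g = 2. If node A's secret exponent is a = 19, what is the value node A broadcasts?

Public value = 2^19 mod 89.
2^1 ≡ 2 (mod 89)
2^2 = (2^1)^2 ≡ 2^2 = 4 ≡ 4 (mod 89)
2^4 = (2^2)^2 ≡ 4^2 = 16 ≡ 16 (mod 89)
2^8 = (2^4)^2 ≡ 16^2 = 256 ≡ 78 (mod 89)
2^16 = (2^8)^2 ≡ 78^2 = 6084 ≡ 32 (mod 89)
2^19 = 2^16 · 2^2 · 2^1 ≡ 32 · 4 · 2 ≡ 78 (mod 89).

78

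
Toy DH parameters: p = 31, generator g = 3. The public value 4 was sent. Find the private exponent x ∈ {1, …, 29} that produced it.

Try successive powers of 3 modulo 31:
3^1 ≡ 3
3^2 ≡ 9
3^3 ≡ 27
3^4 ≡ 19
3^5 ≡ 26
3^6 ≡ 16
3^7 ≡ 17
3^8 ≡ 20
3^9 ≡ 29
3^10 ≡ 25
3^11 ≡ 13
3^12 ≡ 8
3^13 ≡ 24
3^14 ≡ 10
3^15 ≡ 30
3^16 ≡ 28
3^17 ≡ 22
3^18 ≡ 4
Found: x = 18.

18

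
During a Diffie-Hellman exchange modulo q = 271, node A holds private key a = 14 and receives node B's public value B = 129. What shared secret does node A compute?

Shared key K = 129^14 mod 271.
129^1 ≡ 129 (mod 271)
129^2 = (129^1)^2 ≡ 129^2 = 16641 ≡ 110 (mod 271)
129^4 = (129^2)^2 ≡ 110^2 = 12100 ≡ 176 (mod 271)
129^8 = (129^4)^2 ≡ 176^2 = 30976 ≡ 82 (mod 271)
129^14 = 129^8 · 129^4 · 129^2 ≡ 82 · 176 · 110 ≡ 2 (mod 271).

2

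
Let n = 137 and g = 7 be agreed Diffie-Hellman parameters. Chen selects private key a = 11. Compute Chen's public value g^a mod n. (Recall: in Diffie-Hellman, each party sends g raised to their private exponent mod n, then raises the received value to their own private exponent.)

126

Public value = 7^11 mod 137.
7^1 ≡ 7 (mod 137)
7^2 = (7^1)^2 ≡ 7^2 = 49 ≡ 49 (mod 137)
7^4 = (7^2)^2 ≡ 49^2 = 2401 ≡ 72 (mod 137)
7^8 = (7^4)^2 ≡ 72^2 = 5184 ≡ 115 (mod 137)
7^11 = 7^8 · 7^2 · 7^1 ≡ 115 · 49 · 7 ≡ 126 (mod 137).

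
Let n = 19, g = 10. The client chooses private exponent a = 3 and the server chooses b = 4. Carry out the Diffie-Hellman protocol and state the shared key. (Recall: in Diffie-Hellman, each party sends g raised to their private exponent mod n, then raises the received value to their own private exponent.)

7

The server sends B = g^b mod n = 10^4 mod 19.
10^1 ≡ 10 (mod 19)
10^2 = (10^1)^2 ≡ 10^2 = 100 ≡ 5 (mod 19)
10^4 = (10^2)^2 ≡ 5^2 = 25 ≡ 6 (mod 19)
So B = 6. The client then computes K = B^a mod n = 6^3 mod 19.
6^1 ≡ 6 (mod 19)
6^2 = (6^1)^2 ≡ 6^2 = 36 ≡ 17 (mod 19)
6^3 = 6^2 · 6^1 ≡ 17 · 6 ≡ 7 (mod 19).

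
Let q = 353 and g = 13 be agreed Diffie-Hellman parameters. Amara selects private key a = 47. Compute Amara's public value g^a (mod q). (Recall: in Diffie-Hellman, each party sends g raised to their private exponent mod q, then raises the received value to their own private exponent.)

118

Public value = 13^47 (mod 353).
13^1 ≡ 13 (mod 353)
13^2 = (13^1)^2 ≡ 13^2 = 169 ≡ 169 (mod 353)
13^4 = (13^2)^2 ≡ 169^2 = 28561 ≡ 321 (mod 353)
13^8 = (13^4)^2 ≡ 321^2 = 103041 ≡ 318 (mod 353)
13^16 = (13^8)^2 ≡ 318^2 = 101124 ≡ 166 (mod 353)
13^32 = (13^16)^2 ≡ 166^2 = 27556 ≡ 22 (mod 353)
13^47 = 13^32 · 13^8 · 13^4 · 13^2 · 13^1 ≡ 22 · 318 · 321 · 169 · 13 ≡ 118 (mod 353).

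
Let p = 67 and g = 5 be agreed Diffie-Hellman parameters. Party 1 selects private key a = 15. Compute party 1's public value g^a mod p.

Public value = 5^15 mod 67.
5^1 ≡ 5 (mod 67)
5^2 = (5^1)^2 ≡ 5^2 = 25 ≡ 25 (mod 67)
5^4 = (5^2)^2 ≡ 25^2 = 625 ≡ 22 (mod 67)
5^8 = (5^4)^2 ≡ 22^2 = 484 ≡ 15 (mod 67)
5^15 = 5^8 · 5^4 · 5^2 · 5^1 ≡ 15 · 22 · 25 · 5 ≡ 45 (mod 67).

45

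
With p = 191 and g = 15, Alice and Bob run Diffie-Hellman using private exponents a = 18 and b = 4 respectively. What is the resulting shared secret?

133

Alice sends A = g^a mod p = 15^18 mod 191.
15^1 ≡ 15 (mod 191)
15^2 = (15^1)^2 ≡ 15^2 = 225 ≡ 34 (mod 191)
15^4 = (15^2)^2 ≡ 34^2 = 1156 ≡ 10 (mod 191)
15^8 = (15^4)^2 ≡ 10^2 = 100 ≡ 100 (mod 191)
15^16 = (15^8)^2 ≡ 100^2 = 10000 ≡ 68 (mod 191)
15^18 = 15^16 · 15^2 ≡ 68 · 34 ≡ 20 (mod 191).
So A = 20. Bob then computes K = A^b mod p = 20^4 mod 191.
20^1 ≡ 20 (mod 191)
20^2 = (20^1)^2 ≡ 20^2 = 400 ≡ 18 (mod 191)
20^4 = (20^2)^2 ≡ 18^2 = 324 ≡ 133 (mod 191)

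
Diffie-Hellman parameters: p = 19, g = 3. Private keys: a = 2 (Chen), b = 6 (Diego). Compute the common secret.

11

Diego sends B = g^b mod p = 3^6 mod 19.
3^1 ≡ 3 (mod 19)
3^2 = (3^1)^2 ≡ 3^2 = 9 ≡ 9 (mod 19)
3^4 = (3^2)^2 ≡ 9^2 = 81 ≡ 5 (mod 19)
3^6 = 3^4 · 3^2 ≡ 5 · 9 ≡ 7 (mod 19).
So B = 7. Chen then computes K = B^a mod p = 7^2 mod 19.
7^1 ≡ 7 (mod 19)
7^2 = (7^1)^2 ≡ 7^2 = 49 ≡ 11 (mod 19)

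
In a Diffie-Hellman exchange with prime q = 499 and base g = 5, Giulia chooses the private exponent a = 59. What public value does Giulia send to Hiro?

Public value = 5^59 mod 499.
5^1 ≡ 5 (mod 499)
5^2 = (5^1)^2 ≡ 5^2 = 25 ≡ 25 (mod 499)
5^4 = (5^2)^2 ≡ 25^2 = 625 ≡ 126 (mod 499)
5^8 = (5^4)^2 ≡ 126^2 = 15876 ≡ 407 (mod 499)
5^16 = (5^8)^2 ≡ 407^2 = 165649 ≡ 480 (mod 499)
5^32 = (5^16)^2 ≡ 480^2 = 230400 ≡ 361 (mod 499)
5^59 = 5^32 · 5^16 · 5^8 · 5^2 · 5^1 ≡ 361 · 480 · 407 · 25 · 5 ≡ 73 (mod 499).

73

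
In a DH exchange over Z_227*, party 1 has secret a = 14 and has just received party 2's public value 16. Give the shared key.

Shared key K = 16^14 mod 227.
16^1 ≡ 16 (mod 227)
16^2 = (16^1)^2 ≡ 16^2 = 256 ≡ 29 (mod 227)
16^4 = (16^2)^2 ≡ 29^2 = 841 ≡ 160 (mod 227)
16^8 = (16^4)^2 ≡ 160^2 = 25600 ≡ 176 (mod 227)
16^14 = 16^8 · 16^4 · 16^2 ≡ 176 · 160 · 29 ≡ 121 (mod 227).

121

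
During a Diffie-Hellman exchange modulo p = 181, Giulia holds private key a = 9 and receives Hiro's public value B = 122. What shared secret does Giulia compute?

46

Shared key K = 122^9 mod 181.
122^1 ≡ 122 (mod 181)
122^2 = (122^1)^2 ≡ 122^2 = 14884 ≡ 42 (mod 181)
122^4 = (122^2)^2 ≡ 42^2 = 1764 ≡ 135 (mod 181)
122^8 = (122^4)^2 ≡ 135^2 = 18225 ≡ 125 (mod 181)
122^9 = 122^8 · 122^1 ≡ 125 · 122 ≡ 46 (mod 181).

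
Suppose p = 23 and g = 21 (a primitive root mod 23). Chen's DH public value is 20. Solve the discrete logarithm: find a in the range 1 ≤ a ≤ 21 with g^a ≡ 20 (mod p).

19

Try successive powers of 21 modulo 23:
21^1 ≡ 21
21^2 ≡ 4
21^3 ≡ 15
21^4 ≡ 16
21^5 ≡ 14
21^6 ≡ 18
21^7 ≡ 10
21^8 ≡ 3
21^9 ≡ 17
21^10 ≡ 12
21^11 ≡ 22
21^12 ≡ 2
21^13 ≡ 19
21^14 ≡ 8
21^15 ≡ 7
21^16 ≡ 9
21^17 ≡ 5
21^18 ≡ 13
21^19 ≡ 20
Found: a = 19.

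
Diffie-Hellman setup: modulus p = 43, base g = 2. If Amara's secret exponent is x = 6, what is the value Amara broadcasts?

Public value = 2^6 mod 43.
2^1 ≡ 2 (mod 43)
2^2 = (2^1)^2 ≡ 2^2 = 4 ≡ 4 (mod 43)
2^4 = (2^2)^2 ≡ 4^2 = 16 ≡ 16 (mod 43)
2^6 = 2^4 · 2^2 ≡ 16 · 4 ≡ 21 (mod 43).

21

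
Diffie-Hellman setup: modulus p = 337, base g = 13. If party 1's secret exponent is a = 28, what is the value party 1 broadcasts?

Public value = 13^28 mod 337.
13^1 ≡ 13 (mod 337)
13^2 = (13^1)^2 ≡ 13^2 = 169 ≡ 169 (mod 337)
13^4 = (13^2)^2 ≡ 169^2 = 28561 ≡ 253 (mod 337)
13^8 = (13^4)^2 ≡ 253^2 = 64009 ≡ 316 (mod 337)
13^16 = (13^8)^2 ≡ 316^2 = 99856 ≡ 104 (mod 337)
13^28 = 13^16 · 13^8 · 13^4 ≡ 104 · 316 · 253 ≡ 128 (mod 337).

128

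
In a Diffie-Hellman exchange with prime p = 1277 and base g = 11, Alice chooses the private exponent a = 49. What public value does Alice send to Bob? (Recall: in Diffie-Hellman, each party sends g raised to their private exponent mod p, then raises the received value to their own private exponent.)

478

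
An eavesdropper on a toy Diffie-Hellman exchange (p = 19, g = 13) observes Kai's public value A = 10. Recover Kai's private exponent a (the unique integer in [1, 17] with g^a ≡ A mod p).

Try successive powers of 13 modulo 19:
13^1 ≡ 13
13^2 ≡ 17
13^3 ≡ 12
13^4 ≡ 4
13^5 ≡ 14
13^6 ≡ 11
13^7 ≡ 10
Found: a = 7.

7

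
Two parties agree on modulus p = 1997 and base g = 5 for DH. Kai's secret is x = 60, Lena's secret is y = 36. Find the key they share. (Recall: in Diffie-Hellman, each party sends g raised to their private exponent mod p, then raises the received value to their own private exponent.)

Kai sends A = g^x mod p = 5^60 mod 1997.
5^1 ≡ 5 (mod 1997)
5^2 = (5^1)^2 ≡ 5^2 = 25 ≡ 25 (mod 1997)
5^4 = (5^2)^2 ≡ 25^2 = 625 ≡ 625 (mod 1997)
5^8 = (5^4)^2 ≡ 625^2 = 390625 ≡ 1210 (mod 1997)
5^16 = (5^8)^2 ≡ 1210^2 = 1464100 ≡ 299 (mod 1997)
5^32 = (5^16)^2 ≡ 299^2 = 89401 ≡ 1533 (mod 1997)
5^60 = 5^32 · 5^16 · 5^8 · 5^4 ≡ 1533 · 299 · 1210 · 625 ≡ 926 (mod 1997).
So A = 926. Lena then computes K = A^y mod p = 926^36 mod 1997.
926^1 ≡ 926 (mod 1997)
926^2 = (926^1)^2 ≡ 926^2 = 857476 ≡ 763 (mod 1997)
926^4 = (926^2)^2 ≡ 763^2 = 582169 ≡ 1042 (mod 1997)
926^8 = (926^4)^2 ≡ 1042^2 = 1085764 ≡ 1393 (mod 1997)
926^16 = (926^8)^2 ≡ 1393^2 = 1940449 ≡ 1362 (mod 1997)
926^32 = (926^16)^2 ≡ 1362^2 = 1855044 ≡ 1828 (mod 1997)
926^36 = 926^32 · 926^4 ≡ 1828 · 1042 ≡ 1635 (mod 1997).

1635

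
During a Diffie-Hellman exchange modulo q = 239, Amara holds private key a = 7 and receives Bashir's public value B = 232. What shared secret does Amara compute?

Shared key K = 232^7 mod 239.
232^1 ≡ 232 (mod 239)
232^2 = (232^1)^2 ≡ 232^2 = 53824 ≡ 49 (mod 239)
232^4 = (232^2)^2 ≡ 49^2 = 2401 ≡ 11 (mod 239)
232^7 = 232^4 · 232^2 · 232^1 ≡ 11 · 49 · 232 ≡ 51 (mod 239).

51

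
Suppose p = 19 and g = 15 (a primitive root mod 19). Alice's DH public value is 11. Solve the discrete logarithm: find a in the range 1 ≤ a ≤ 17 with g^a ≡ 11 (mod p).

Try successive powers of 15 modulo 19:
15^1 ≡ 15
15^2 ≡ 16
15^3 ≡ 12
15^4 ≡ 9
15^5 ≡ 2
15^6 ≡ 11
Found: a = 6.

6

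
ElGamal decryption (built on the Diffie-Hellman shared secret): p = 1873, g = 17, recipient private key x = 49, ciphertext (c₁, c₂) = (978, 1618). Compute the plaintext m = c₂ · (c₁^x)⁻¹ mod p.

696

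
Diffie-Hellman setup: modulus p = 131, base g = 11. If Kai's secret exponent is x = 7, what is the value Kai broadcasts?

Public value = 11^7 (mod 131).
11^1 ≡ 11 (mod 131)
11^2 = (11^1)^2 ≡ 11^2 = 121 ≡ 121 (mod 131)
11^4 = (11^2)^2 ≡ 121^2 = 14641 ≡ 100 (mod 131)
11^7 = 11^4 · 11^2 · 11^1 ≡ 100 · 121 · 11 ≡ 4 (mod 131).

4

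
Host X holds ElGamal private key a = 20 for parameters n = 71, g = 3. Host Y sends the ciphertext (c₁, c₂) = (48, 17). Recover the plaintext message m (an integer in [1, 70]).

35

Shared mask s = c₁^a mod n = 48^20 mod 71.
48^1 ≡ 48 (mod 71)
48^2 = (48^1)^2 ≡ 48^2 = 2304 ≡ 32 (mod 71)
48^4 = (48^2)^2 ≡ 32^2 = 1024 ≡ 30 (mod 71)
48^8 = (48^4)^2 ≡ 30^2 = 900 ≡ 48 (mod 71)
48^16 = (48^8)^2 ≡ 48^2 = 2304 ≡ 32 (mod 71)
48^20 = 48^16 · 48^4 ≡ 32 · 30 ≡ 37 (mod 71).
So s = 37; s⁻¹ ≡ 48 (mod 71).
m = c₂ · s⁻¹ mod 71 = 17 · 48 mod 71 = 35.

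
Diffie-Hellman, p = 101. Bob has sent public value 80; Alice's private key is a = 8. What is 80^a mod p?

Shared key K = 80^8 mod 101.
80^1 ≡ 80 (mod 101)
80^2 = (80^1)^2 ≡ 80^2 = 6400 ≡ 37 (mod 101)
80^4 = (80^2)^2 ≡ 37^2 = 1369 ≡ 56 (mod 101)
80^8 = (80^4)^2 ≡ 56^2 = 3136 ≡ 5 (mod 101)

5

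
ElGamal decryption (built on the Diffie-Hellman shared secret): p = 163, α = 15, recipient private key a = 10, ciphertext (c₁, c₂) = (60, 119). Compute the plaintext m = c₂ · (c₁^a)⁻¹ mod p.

155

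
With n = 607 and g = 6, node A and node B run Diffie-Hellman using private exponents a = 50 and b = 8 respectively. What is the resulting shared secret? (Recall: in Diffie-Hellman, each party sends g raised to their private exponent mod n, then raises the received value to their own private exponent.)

570

Node A sends A = g^a mod n = 6^50 mod 607.
6^1 ≡ 6 (mod 607)
6^2 = (6^1)^2 ≡ 6^2 = 36 ≡ 36 (mod 607)
6^4 = (6^2)^2 ≡ 36^2 = 1296 ≡ 82 (mod 607)
6^8 = (6^4)^2 ≡ 82^2 = 6724 ≡ 47 (mod 607)
6^16 = (6^8)^2 ≡ 47^2 = 2209 ≡ 388 (mod 607)
6^32 = (6^16)^2 ≡ 388^2 = 150544 ≡ 8 (mod 607)
6^50 = 6^32 · 6^16 · 6^2 ≡ 8 · 388 · 36 ≡ 56 (mod 607).
So A = 56. Node B then computes K = A^b mod n = 56^8 mod 607.
56^1 ≡ 56 (mod 607)
56^2 = (56^1)^2 ≡ 56^2 = 3136 ≡ 101 (mod 607)
56^4 = (56^2)^2 ≡ 101^2 = 10201 ≡ 489 (mod 607)
56^8 = (56^4)^2 ≡ 489^2 = 239121 ≡ 570 (mod 607)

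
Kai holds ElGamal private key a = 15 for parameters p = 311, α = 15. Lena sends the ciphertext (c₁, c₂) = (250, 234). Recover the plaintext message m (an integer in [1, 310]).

121

Shared mask s = c₁^a mod p = 250^15 mod 311.
250^1 ≡ 250 (mod 311)
250^2 = (250^1)^2 ≡ 250^2 = 62500 ≡ 300 (mod 311)
250^4 = (250^2)^2 ≡ 300^2 = 90000 ≡ 121 (mod 311)
250^8 = (250^4)^2 ≡ 121^2 = 14641 ≡ 24 (mod 311)
250^15 = 250^8 · 250^4 · 250^2 · 250^1 ≡ 24 · 121 · 300 · 250 ≡ 169 (mod 311).
So s = 169; s⁻¹ ≡ 265 (mod 311).
m = c₂ · s⁻¹ mod 311 = 234 · 265 mod 311 = 121.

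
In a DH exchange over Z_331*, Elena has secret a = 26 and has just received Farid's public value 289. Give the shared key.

Shared key K = 289^26 mod 331.
289^1 ≡ 289 (mod 331)
289^2 = (289^1)^2 ≡ 289^2 = 83521 ≡ 109 (mod 331)
289^4 = (289^2)^2 ≡ 109^2 = 11881 ≡ 296 (mod 331)
289^8 = (289^4)^2 ≡ 296^2 = 87616 ≡ 232 (mod 331)
289^16 = (289^8)^2 ≡ 232^2 = 53824 ≡ 202 (mod 331)
289^26 = 289^16 · 289^8 · 289^2 ≡ 202 · 232 · 109 ≡ 184 (mod 331).

184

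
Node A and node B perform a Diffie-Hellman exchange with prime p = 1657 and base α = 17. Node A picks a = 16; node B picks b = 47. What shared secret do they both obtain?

273

Node B sends B = α^b mod p = 17^47 mod 1657.
17^1 ≡ 17 (mod 1657)
17^2 = (17^1)^2 ≡ 17^2 = 289 ≡ 289 (mod 1657)
17^4 = (17^2)^2 ≡ 289^2 = 83521 ≡ 671 (mod 1657)
17^8 = (17^4)^2 ≡ 671^2 = 450241 ≡ 1194 (mod 1657)
17^16 = (17^8)^2 ≡ 1194^2 = 1425636 ≡ 616 (mod 1657)
17^32 = (17^16)^2 ≡ 616^2 = 379456 ≡ 3 (mod 1657)
17^47 = 17^32 · 17^8 · 17^4 · 17^2 · 17^1 ≡ 3 · 1194 · 671 · 289 · 17 ≡ 791 (mod 1657).
So B = 791. Node A then computes K = B^a mod p = 791^16 mod 1657.
791^1 ≡ 791 (mod 1657)
791^2 = (791^1)^2 ≡ 791^2 = 625681 ≡ 992 (mod 1657)
791^4 = (791^2)^2 ≡ 992^2 = 984064 ≡ 1463 (mod 1657)
791^8 = (791^4)^2 ≡ 1463^2 = 2140369 ≡ 1182 (mod 1657)
791^16 = (791^8)^2 ≡ 1182^2 = 1397124 ≡ 273 (mod 1657)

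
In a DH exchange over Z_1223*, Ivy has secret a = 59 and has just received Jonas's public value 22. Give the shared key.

Shared key K = 22^59 mod 1223.
22^1 ≡ 22 (mod 1223)
22^2 = (22^1)^2 ≡ 22^2 = 484 ≡ 484 (mod 1223)
22^4 = (22^2)^2 ≡ 484^2 = 234256 ≡ 663 (mod 1223)
22^8 = (22^4)^2 ≡ 663^2 = 439569 ≡ 512 (mod 1223)
22^16 = (22^8)^2 ≡ 512^2 = 262144 ≡ 422 (mod 1223)
22^32 = (22^16)^2 ≡ 422^2 = 178084 ≡ 749 (mod 1223)
22^59 = 22^32 · 22^16 · 22^8 · 22^2 · 22^1 ≡ 749 · 422 · 512 · 484 · 22 ≡ 928 (mod 1223).

928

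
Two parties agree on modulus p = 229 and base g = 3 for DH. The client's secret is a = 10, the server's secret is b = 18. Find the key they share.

218

The client sends A = g^a mod p = 3^10 mod 229.
3^1 ≡ 3 (mod 229)
3^2 = (3^1)^2 ≡ 3^2 = 9 ≡ 9 (mod 229)
3^4 = (3^2)^2 ≡ 9^2 = 81 ≡ 81 (mod 229)
3^8 = (3^4)^2 ≡ 81^2 = 6561 ≡ 149 (mod 229)
3^10 = 3^8 · 3^2 ≡ 149 · 9 ≡ 196 (mod 229).
So A = 196. The server then computes K = A^b mod p = 196^18 mod 229.
196^1 ≡ 196 (mod 229)
196^2 = (196^1)^2 ≡ 196^2 = 38416 ≡ 173 (mod 229)
196^4 = (196^2)^2 ≡ 173^2 = 29929 ≡ 159 (mod 229)
196^8 = (196^4)^2 ≡ 159^2 = 25281 ≡ 91 (mod 229)
196^16 = (196^8)^2 ≡ 91^2 = 8281 ≡ 37 (mod 229)
196^18 = 196^16 · 196^2 ≡ 37 · 173 ≡ 218 (mod 229).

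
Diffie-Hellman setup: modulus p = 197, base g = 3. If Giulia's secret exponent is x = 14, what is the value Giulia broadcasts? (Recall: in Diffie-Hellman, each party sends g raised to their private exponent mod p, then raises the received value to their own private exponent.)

6

Public value = 3^14 mod 197.
3^1 ≡ 3 (mod 197)
3^2 = (3^1)^2 ≡ 3^2 = 9 ≡ 9 (mod 197)
3^4 = (3^2)^2 ≡ 9^2 = 81 ≡ 81 (mod 197)
3^8 = (3^4)^2 ≡ 81^2 = 6561 ≡ 60 (mod 197)
3^14 = 3^8 · 3^4 · 3^2 ≡ 60 · 81 · 9 ≡ 6 (mod 197).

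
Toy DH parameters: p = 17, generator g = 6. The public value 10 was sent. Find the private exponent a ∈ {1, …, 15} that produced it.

Try successive powers of 6 modulo 17:
6^1 ≡ 6
6^2 ≡ 2
6^3 ≡ 12
6^4 ≡ 4
6^5 ≡ 7
6^6 ≡ 8
6^7 ≡ 14
6^8 ≡ 16
6^9 ≡ 11
6^10 ≡ 15
6^11 ≡ 5
6^12 ≡ 13
6^13 ≡ 10
Found: a = 13.

13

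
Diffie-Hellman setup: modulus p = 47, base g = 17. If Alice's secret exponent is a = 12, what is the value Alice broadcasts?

8

Public value = 17^12 mod 47.
17^1 ≡ 17 (mod 47)
17^2 = (17^1)^2 ≡ 17^2 = 289 ≡ 7 (mod 47)
17^4 = (17^2)^2 ≡ 7^2 = 49 ≡ 2 (mod 47)
17^8 = (17^4)^2 ≡ 2^2 = 4 ≡ 4 (mod 47)
17^12 = 17^8 · 17^4 ≡ 4 · 2 ≡ 8 (mod 47).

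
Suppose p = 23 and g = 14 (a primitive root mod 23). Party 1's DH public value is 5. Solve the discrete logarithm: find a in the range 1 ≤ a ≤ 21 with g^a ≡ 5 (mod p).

21

Try successive powers of 14 modulo 23:
14^1 ≡ 14
14^2 ≡ 12
14^3 ≡ 7
14^4 ≡ 6
14^5 ≡ 15
14^6 ≡ 3
14^7 ≡ 19
14^8 ≡ 13
14^9 ≡ 21
14^10 ≡ 18
14^11 ≡ 22
14^12 ≡ 9
14^13 ≡ 11
14^14 ≡ 16
14^15 ≡ 17
14^16 ≡ 8
14^17 ≡ 20
14^18 ≡ 4
14^19 ≡ 10
14^20 ≡ 2
14^21 ≡ 5
Found: a = 21.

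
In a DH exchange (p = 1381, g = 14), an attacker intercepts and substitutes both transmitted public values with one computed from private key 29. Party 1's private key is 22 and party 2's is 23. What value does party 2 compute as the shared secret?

Party 2 receives an attacker's public value M = 14^29 mod 1381 instead of the honest one.
14^1 ≡ 14 (mod 1381)
14^2 = (14^1)^2 ≡ 14^2 = 196 ≡ 196 (mod 1381)
14^4 = (14^2)^2 ≡ 196^2 = 38416 ≡ 1129 (mod 1381)
14^8 = (14^4)^2 ≡ 1129^2 = 1274641 ≡ 1359 (mod 1381)
14^16 = (14^8)^2 ≡ 1359^2 = 1846881 ≡ 484 (mod 1381)
14^29 = 14^16 · 14^8 · 14^4 · 14^1 ≡ 484 · 1359 · 1129 · 14 ≡ 182 (mod 1381).
So M = 182. Party 2 computes K = M^23 mod 1381.
182^1 ≡ 182 (mod 1381)
182^2 = (182^1)^2 ≡ 182^2 = 33124 ≡ 1361 (mod 1381)
182^4 = (182^2)^2 ≡ 1361^2 = 1852321 ≡ 400 (mod 1381)
182^8 = (182^4)^2 ≡ 400^2 = 160000 ≡ 1185 (mod 1381)
182^16 = (182^8)^2 ≡ 1185^2 = 1404225 ≡ 1129 (mod 1381)
182^23 = 182^16 · 182^4 · 182^2 · 182^1 ≡ 1129 · 400 · 1361 · 182 ≡ 1015 (mod 1381).

1015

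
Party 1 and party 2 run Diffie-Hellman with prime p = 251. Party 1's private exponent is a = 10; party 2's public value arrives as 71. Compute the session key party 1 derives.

80

Shared key K = 71^10 mod 251.
71^1 ≡ 71 (mod 251)
71^2 = (71^1)^2 ≡ 71^2 = 5041 ≡ 21 (mod 251)
71^4 = (71^2)^2 ≡ 21^2 = 441 ≡ 190 (mod 251)
71^8 = (71^4)^2 ≡ 190^2 = 36100 ≡ 207 (mod 251)
71^10 = 71^8 · 71^2 ≡ 207 · 21 ≡ 80 (mod 251).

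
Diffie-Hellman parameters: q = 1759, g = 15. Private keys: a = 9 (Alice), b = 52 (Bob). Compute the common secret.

336

Bob sends B = g^b mod q = 15^52 mod 1759.
15^1 ≡ 15 (mod 1759)
15^2 = (15^1)^2 ≡ 15^2 = 225 ≡ 225 (mod 1759)
15^4 = (15^2)^2 ≡ 225^2 = 50625 ≡ 1373 (mod 1759)
15^8 = (15^4)^2 ≡ 1373^2 = 1885129 ≡ 1240 (mod 1759)
15^16 = (15^8)^2 ≡ 1240^2 = 1537600 ≡ 234 (mod 1759)
15^32 = (15^16)^2 ≡ 234^2 = 54756 ≡ 227 (mod 1759)
15^52 = 15^32 · 15^16 · 15^4 ≡ 227 · 234 · 1373 ≡ 1115 (mod 1759).
So B = 1115. Alice then computes K = B^a mod q = 1115^9 mod 1759.
1115^1 ≡ 1115 (mod 1759)
1115^2 = (1115^1)^2 ≡ 1115^2 = 1243225 ≡ 1371 (mod 1759)
1115^4 = (1115^2)^2 ≡ 1371^2 = 1879641 ≡ 1029 (mod 1759)
1115^8 = (1115^4)^2 ≡ 1029^2 = 1058841 ≡ 1682 (mod 1759)
1115^9 = 1115^8 · 1115^1 ≡ 1682 · 1115 ≡ 336 (mod 1759).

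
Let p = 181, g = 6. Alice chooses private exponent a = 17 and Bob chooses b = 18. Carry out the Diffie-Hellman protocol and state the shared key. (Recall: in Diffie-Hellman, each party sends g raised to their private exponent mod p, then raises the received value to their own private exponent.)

139

Alice sends A = g^a mod p = 6^17 mod 181.
6^1 ≡ 6 (mod 181)
6^2 = (6^1)^2 ≡ 6^2 = 36 ≡ 36 (mod 181)
6^4 = (6^2)^2 ≡ 36^2 = 1296 ≡ 29 (mod 181)
6^8 = (6^4)^2 ≡ 29^2 = 841 ≡ 117 (mod 181)
6^16 = (6^8)^2 ≡ 117^2 = 13689 ≡ 114 (mod 181)
6^17 = 6^16 · 6^1 ≡ 114 · 6 ≡ 141 (mod 181).
So A = 141. Bob then computes K = A^b mod p = 141^18 mod 181.
141^1 ≡ 141 (mod 181)
141^2 = (141^1)^2 ≡ 141^2 = 19881 ≡ 152 (mod 181)
141^4 = (141^2)^2 ≡ 152^2 = 23104 ≡ 117 (mod 181)
141^8 = (141^4)^2 ≡ 117^2 = 13689 ≡ 114 (mod 181)
141^16 = (141^8)^2 ≡ 114^2 = 12996 ≡ 145 (mod 181)
141^18 = 141^16 · 141^2 ≡ 145 · 152 ≡ 139 (mod 181).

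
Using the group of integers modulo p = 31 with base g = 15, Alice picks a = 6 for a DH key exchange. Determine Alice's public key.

Public value = 15^{6} \pmod{31}.
15^1 ≡ 15 (mod 31)
15^2 = (15^1)^2 ≡ 15^2 = 225 ≡ 8 (mod 31)
15^4 = (15^2)^2 ≡ 8^2 = 64 ≡ 2 (mod 31)
15^6 = 15^4 · 15^2 ≡ 2 · 8 ≡ 16 (mod 31).

16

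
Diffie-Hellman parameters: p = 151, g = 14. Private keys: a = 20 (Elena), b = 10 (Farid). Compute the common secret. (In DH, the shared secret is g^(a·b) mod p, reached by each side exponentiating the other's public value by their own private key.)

Elena sends A = g^a mod p = 14^20 mod 151.
14^1 ≡ 14 (mod 151)
14^2 = (14^1)^2 ≡ 14^2 = 196 ≡ 45 (mod 151)
14^4 = (14^2)^2 ≡ 45^2 = 2025 ≡ 62 (mod 151)
14^8 = (14^4)^2 ≡ 62^2 = 3844 ≡ 69 (mod 151)
14^16 = (14^8)^2 ≡ 69^2 = 4761 ≡ 80 (mod 151)
14^20 = 14^16 · 14^4 ≡ 80 · 62 ≡ 128 (mod 151).
So A = 128. Farid then computes K = A^b mod p = 128^10 mod 151.
128^1 ≡ 128 (mod 151)
128^2 = (128^1)^2 ≡ 128^2 = 16384 ≡ 76 (mod 151)
128^4 = (128^2)^2 ≡ 76^2 = 5776 ≡ 38 (mod 151)
128^8 = (128^4)^2 ≡ 38^2 = 1444 ≡ 85 (mod 151)
128^10 = 128^8 · 128^2 ≡ 85 · 76 ≡ 118 (mod 151).

118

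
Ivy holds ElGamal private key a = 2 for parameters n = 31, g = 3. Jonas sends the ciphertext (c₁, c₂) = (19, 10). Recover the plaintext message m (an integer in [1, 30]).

Shared mask s = c₁^a mod n = 19^2 mod 31.
19^1 ≡ 19 (mod 31)
19^2 = (19^1)^2 ≡ 19^2 = 361 ≡ 20 (mod 31)
So s = 20; s⁻¹ ≡ 14 (mod 31).
m = c₂ · s⁻¹ mod 31 = 10 · 14 mod 31 = 16.

16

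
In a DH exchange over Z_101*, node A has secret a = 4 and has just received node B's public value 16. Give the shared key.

Shared key K = 16^4 mod 101.
16^1 ≡ 16 (mod 101)
16^2 = (16^1)^2 ≡ 16^2 = 256 ≡ 54 (mod 101)
16^4 = (16^2)^2 ≡ 54^2 = 2916 ≡ 88 (mod 101)

88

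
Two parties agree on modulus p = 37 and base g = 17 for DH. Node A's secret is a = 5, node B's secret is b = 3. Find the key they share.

14

Node A sends A = g^a mod p = 17^5 mod 37.
17^1 ≡ 17 (mod 37)
17^2 = (17^1)^2 ≡ 17^2 = 289 ≡ 30 (mod 37)
17^4 = (17^2)^2 ≡ 30^2 = 900 ≡ 12 (mod 37)
17^5 = 17^4 · 17^1 ≡ 12 · 17 ≡ 19 (mod 37).
So A = 19. Node B then computes K = A^b mod p = 19^3 mod 37.
19^1 ≡ 19 (mod 37)
19^2 = (19^1)^2 ≡ 19^2 = 361 ≡ 28 (mod 37)
19^3 = 19^2 · 19^1 ≡ 28 · 19 ≡ 14 (mod 37).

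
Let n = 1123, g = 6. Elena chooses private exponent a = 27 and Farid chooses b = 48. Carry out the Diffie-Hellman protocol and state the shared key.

173

Elena sends A = g^a mod n = 6^27 mod 1123.
6^1 ≡ 6 (mod 1123)
6^2 = (6^1)^2 ≡ 6^2 = 36 ≡ 36 (mod 1123)
6^4 = (6^2)^2 ≡ 36^2 = 1296 ≡ 173 (mod 1123)
6^8 = (6^4)^2 ≡ 173^2 = 29929 ≡ 731 (mod 1123)
6^16 = (6^8)^2 ≡ 731^2 = 534361 ≡ 936 (mod 1123)
6^27 = 6^16 · 6^8 · 6^2 · 6^1 ≡ 936 · 731 · 36 · 6 ≡ 487 (mod 1123).
So A = 487. Farid then computes K = A^b mod n = 487^48 mod 1123.
487^1 ≡ 487 (mod 1123)
487^2 = (487^1)^2 ≡ 487^2 = 237169 ≡ 216 (mod 1123)
487^4 = (487^2)^2 ≡ 216^2 = 46656 ≡ 613 (mod 1123)
487^8 = (487^4)^2 ≡ 613^2 = 375769 ≡ 687 (mod 1123)
487^16 = (487^8)^2 ≡ 687^2 = 471969 ≡ 309 (mod 1123)
487^32 = (487^16)^2 ≡ 309^2 = 95481 ≡ 26 (mod 1123)
487^48 = 487^32 · 487^16 ≡ 26 · 309 ≡ 173 (mod 1123).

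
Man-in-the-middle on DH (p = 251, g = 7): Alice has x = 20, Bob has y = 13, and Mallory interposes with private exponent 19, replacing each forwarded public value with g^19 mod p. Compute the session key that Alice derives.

Alice receives Mallory's public value M = 7^19 mod 251 instead of the honest one.
7^1 ≡ 7 (mod 251)
7^2 = (7^1)^2 ≡ 7^2 = 49 ≡ 49 (mod 251)
7^4 = (7^2)^2 ≡ 49^2 = 2401 ≡ 142 (mod 251)
7^8 = (7^4)^2 ≡ 142^2 = 20164 ≡ 84 (mod 251)
7^16 = (7^8)^2 ≡ 84^2 = 7056 ≡ 28 (mod 251)
7^19 = 7^16 · 7^2 · 7^1 ≡ 28 · 49 · 7 ≡ 66 (mod 251).
So M = 66. Alice computes K = M^20 mod 251.
66^1 ≡ 66 (mod 251)
66^2 = (66^1)^2 ≡ 66^2 = 4356 ≡ 89 (mod 251)
66^4 = (66^2)^2 ≡ 89^2 = 7921 ≡ 140 (mod 251)
66^8 = (66^4)^2 ≡ 140^2 = 19600 ≡ 22 (mod 251)
66^16 = (66^8)^2 ≡ 22^2 = 484 ≡ 233 (mod 251)
66^20 = 66^16 · 66^4 ≡ 233 · 140 ≡ 241 (mod 251).

241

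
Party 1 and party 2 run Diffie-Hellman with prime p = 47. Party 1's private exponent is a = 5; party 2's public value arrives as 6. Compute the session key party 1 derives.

Shared key K = 6^5 mod 47.
6^1 ≡ 6 (mod 47)
6^2 = (6^1)^2 ≡ 6^2 = 36 ≡ 36 (mod 47)
6^4 = (6^2)^2 ≡ 36^2 = 1296 ≡ 27 (mod 47)
6^5 = 6^4 · 6^1 ≡ 27 · 6 ≡ 21 (mod 47).

21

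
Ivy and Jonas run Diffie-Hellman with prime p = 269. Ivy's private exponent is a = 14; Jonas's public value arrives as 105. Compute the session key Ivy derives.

25

Shared key K = 105^14 mod 269.
105^1 ≡ 105 (mod 269)
105^2 = (105^1)^2 ≡ 105^2 = 11025 ≡ 265 (mod 269)
105^4 = (105^2)^2 ≡ 265^2 = 70225 ≡ 16 (mod 269)
105^8 = (105^4)^2 ≡ 16^2 = 256 ≡ 256 (mod 269)
105^14 = 105^8 · 105^4 · 105^2 ≡ 256 · 16 · 265 ≡ 25 (mod 269).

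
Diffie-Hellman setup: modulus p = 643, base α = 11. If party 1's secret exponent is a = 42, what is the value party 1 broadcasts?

Public value = 11^{42} \pmod{643}.
11^1 ≡ 11 (mod 643)
11^2 = (11^1)^2 ≡ 11^2 = 121 ≡ 121 (mod 643)
11^4 = (11^2)^2 ≡ 121^2 = 14641 ≡ 495 (mod 643)
11^8 = (11^4)^2 ≡ 495^2 = 245025 ≡ 42 (mod 643)
11^16 = (11^8)^2 ≡ 42^2 = 1764 ≡ 478 (mod 643)
11^32 = (11^16)^2 ≡ 478^2 = 228484 ≡ 219 (mod 643)
11^42 = 11^32 · 11^8 · 11^2 ≡ 219 · 42 · 121 ≡ 568 (mod 643).

568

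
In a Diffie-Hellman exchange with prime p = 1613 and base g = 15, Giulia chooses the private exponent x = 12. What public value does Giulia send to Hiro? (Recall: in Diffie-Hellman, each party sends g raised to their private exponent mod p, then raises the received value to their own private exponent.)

1604

Public value = 15^12 mod 1613.
15^1 ≡ 15 (mod 1613)
15^2 = (15^1)^2 ≡ 15^2 = 225 ≡ 225 (mod 1613)
15^4 = (15^2)^2 ≡ 225^2 = 50625 ≡ 622 (mod 1613)
15^8 = (15^4)^2 ≡ 622^2 = 386884 ≡ 1377 (mod 1613)
15^12 = 15^8 · 15^4 ≡ 1377 · 622 ≡ 1604 (mod 1613).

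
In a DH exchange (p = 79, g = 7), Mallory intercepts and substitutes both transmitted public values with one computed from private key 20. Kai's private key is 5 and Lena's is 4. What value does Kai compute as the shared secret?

Kai receives Mallory's public value M = 7^20 mod 79 instead of the honest one.
7^1 ≡ 7 (mod 79)
7^2 = (7^1)^2 ≡ 7^2 = 49 ≡ 49 (mod 79)
7^4 = (7^2)^2 ≡ 49^2 = 2401 ≡ 31 (mod 79)
7^8 = (7^4)^2 ≡ 31^2 = 961 ≡ 13 (mod 79)
7^16 = (7^8)^2 ≡ 13^2 = 169 ≡ 11 (mod 79)
7^20 = 7^16 · 7^4 ≡ 11 · 31 ≡ 25 (mod 79).
So M = 25. Kai computes K = M^5 mod 79.
25^1 ≡ 25 (mod 79)
25^2 = (25^1)^2 ≡ 25^2 = 625 ≡ 72 (mod 79)
25^4 = (25^2)^2 ≡ 72^2 = 5184 ≡ 49 (mod 79)
25^5 = 25^4 · 25^1 ≡ 49 · 25 ≡ 40 (mod 79).

40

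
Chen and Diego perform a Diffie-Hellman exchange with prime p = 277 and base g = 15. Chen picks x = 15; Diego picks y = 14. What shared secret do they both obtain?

13

Diego sends B = g^y mod p = 15^14 mod 277.
15^1 ≡ 15 (mod 277)
15^2 = (15^1)^2 ≡ 15^2 = 225 ≡ 225 (mod 277)
15^4 = (15^2)^2 ≡ 225^2 = 50625 ≡ 211 (mod 277)
15^8 = (15^4)^2 ≡ 211^2 = 44521 ≡ 201 (mod 277)
15^14 = 15^8 · 15^4 · 15^2 ≡ 201 · 211 · 225 ≡ 102 (mod 277).
So B = 102. Chen then computes K = B^x mod p = 102^15 mod 277.
102^1 ≡ 102 (mod 277)
102^2 = (102^1)^2 ≡ 102^2 = 10404 ≡ 155 (mod 277)
102^4 = (102^2)^2 ≡ 155^2 = 24025 ≡ 203 (mod 277)
102^8 = (102^4)^2 ≡ 203^2 = 41209 ≡ 213 (mod 277)
102^15 = 102^8 · 102^4 · 102^2 · 102^1 ≡ 213 · 203 · 155 · 102 ≡ 13 (mod 277).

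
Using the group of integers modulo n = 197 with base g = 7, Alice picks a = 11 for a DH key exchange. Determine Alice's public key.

Public value = 7^11 mod 197.
7^1 ≡ 7 (mod 197)
7^2 = (7^1)^2 ≡ 7^2 = 49 ≡ 49 (mod 197)
7^4 = (7^2)^2 ≡ 49^2 = 2401 ≡ 37 (mod 197)
7^8 = (7^4)^2 ≡ 37^2 = 1369 ≡ 187 (mod 197)
7^11 = 7^8 · 7^2 · 7^1 ≡ 187 · 49 · 7 ≡ 116 (mod 197).

116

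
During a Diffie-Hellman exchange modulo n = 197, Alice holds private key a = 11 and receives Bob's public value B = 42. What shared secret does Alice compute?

Shared key K = 42^11 mod 197.
42^1 ≡ 42 (mod 197)
42^2 = (42^1)^2 ≡ 42^2 = 1764 ≡ 188 (mod 197)
42^4 = (42^2)^2 ≡ 188^2 = 35344 ≡ 81 (mod 197)
42^8 = (42^4)^2 ≡ 81^2 = 6561 ≡ 60 (mod 197)
42^11 = 42^8 · 42^2 · 42^1 ≡ 60 · 188 · 42 ≡ 172 (mod 197).

172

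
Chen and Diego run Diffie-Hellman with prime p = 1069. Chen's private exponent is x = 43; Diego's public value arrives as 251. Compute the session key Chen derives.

Shared key K = 251^43 mod 1069.
251^1 ≡ 251 (mod 1069)
251^2 = (251^1)^2 ≡ 251^2 = 63001 ≡ 999 (mod 1069)
251^4 = (251^2)^2 ≡ 999^2 = 998001 ≡ 624 (mod 1069)
251^8 = (251^4)^2 ≡ 624^2 = 389376 ≡ 260 (mod 1069)
251^16 = (251^8)^2 ≡ 260^2 = 67600 ≡ 253 (mod 1069)
251^32 = (251^16)^2 ≡ 253^2 = 64009 ≡ 938 (mod 1069)
251^43 = 251^32 · 251^8 · 251^2 · 251^1 ≡ 938 · 260 · 999 · 251 ≡ 517 (mod 1069).

517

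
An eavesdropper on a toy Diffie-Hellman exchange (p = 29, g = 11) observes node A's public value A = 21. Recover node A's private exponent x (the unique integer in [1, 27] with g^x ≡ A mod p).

13

Try successive powers of 11 modulo 29:
11^1 ≡ 11
11^2 ≡ 5
11^3 ≡ 26
11^4 ≡ 25
11^5 ≡ 14
11^6 ≡ 9
11^7 ≡ 12
11^8 ≡ 16
11^9 ≡ 2
11^10 ≡ 22
11^11 ≡ 10
11^12 ≡ 23
11^13 ≡ 21
Found: x = 13.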